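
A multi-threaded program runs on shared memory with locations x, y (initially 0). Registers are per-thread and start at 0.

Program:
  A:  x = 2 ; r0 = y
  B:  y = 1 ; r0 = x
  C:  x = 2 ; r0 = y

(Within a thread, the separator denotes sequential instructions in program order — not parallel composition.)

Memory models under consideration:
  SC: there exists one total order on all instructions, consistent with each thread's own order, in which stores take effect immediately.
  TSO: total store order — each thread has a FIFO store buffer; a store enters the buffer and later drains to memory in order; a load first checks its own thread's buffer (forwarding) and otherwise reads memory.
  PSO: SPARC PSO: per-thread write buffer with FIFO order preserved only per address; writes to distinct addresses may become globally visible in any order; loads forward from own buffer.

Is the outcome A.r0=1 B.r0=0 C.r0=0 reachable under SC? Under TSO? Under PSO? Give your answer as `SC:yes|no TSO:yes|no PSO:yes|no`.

outcome vector order: (A.r0,B.r0,C.r0)
[SC] allowed = {<0 2 0> <0 2 1> <1 0 1> <1 2 0> <1 2 1>}
[TSO] allowed = {<0 0 0> <0 0 1> <0 2 0> <0 2 1> <1 0 0> <1 0 1> <1 2 0> <1 2 1>}
[PSO] allowed = {<0 0 0> <0 0 1> <0 2 0> <0 2 1> <1 0 0> <1 0 1> <1 2 0> <1 2 1>}
target <1 0 0> ∈ {TSO,PSO}

SC:no TSO:yes PSO:yes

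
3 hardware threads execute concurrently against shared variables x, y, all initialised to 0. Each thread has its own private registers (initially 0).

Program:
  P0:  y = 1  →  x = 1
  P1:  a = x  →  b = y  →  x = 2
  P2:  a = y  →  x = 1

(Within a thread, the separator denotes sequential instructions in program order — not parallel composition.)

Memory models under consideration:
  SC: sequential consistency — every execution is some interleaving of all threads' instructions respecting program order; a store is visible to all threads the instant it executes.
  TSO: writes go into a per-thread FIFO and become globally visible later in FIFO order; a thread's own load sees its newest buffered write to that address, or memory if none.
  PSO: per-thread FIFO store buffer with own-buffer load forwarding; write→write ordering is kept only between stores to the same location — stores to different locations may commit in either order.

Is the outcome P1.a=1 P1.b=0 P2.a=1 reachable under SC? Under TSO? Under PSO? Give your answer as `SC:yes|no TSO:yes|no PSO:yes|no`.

outcome vector order: (P1.a,P1.b,P2.a)
[SC] allowed = {<0 0 0>, <0 0 1>, <0 1 0>, <0 1 1>, <1 0 0>, <1 1 0>, <1 1 1>}
[TSO] allowed = {<0 0 0>, <0 0 1>, <0 1 0>, <0 1 1>, <1 0 0>, <1 1 0>, <1 1 1>}
[PSO] allowed = {<0 0 0>, <0 0 1>, <0 1 0>, <0 1 1>, <1 0 0>, <1 0 1>, <1 1 0>, <1 1 1>}
target <1 0 1> ∈ {PSO}

SC:no TSO:no PSO:yes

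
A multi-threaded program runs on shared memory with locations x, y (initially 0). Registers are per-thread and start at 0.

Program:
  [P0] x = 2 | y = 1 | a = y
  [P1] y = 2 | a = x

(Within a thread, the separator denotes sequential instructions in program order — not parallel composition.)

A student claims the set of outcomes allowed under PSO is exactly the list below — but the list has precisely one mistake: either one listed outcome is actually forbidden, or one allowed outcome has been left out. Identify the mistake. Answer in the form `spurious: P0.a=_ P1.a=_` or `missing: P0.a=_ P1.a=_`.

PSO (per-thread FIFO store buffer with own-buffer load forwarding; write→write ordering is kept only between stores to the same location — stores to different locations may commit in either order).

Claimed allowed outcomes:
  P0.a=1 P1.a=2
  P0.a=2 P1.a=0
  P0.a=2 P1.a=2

missing: P0.a=1 P1.a=0

outcome vector order: (P0.a,P1.a)
PSO (4): <1 0>; <1 2>; <2 0>; <2 2>
PSO∖claimed = {<1 0>}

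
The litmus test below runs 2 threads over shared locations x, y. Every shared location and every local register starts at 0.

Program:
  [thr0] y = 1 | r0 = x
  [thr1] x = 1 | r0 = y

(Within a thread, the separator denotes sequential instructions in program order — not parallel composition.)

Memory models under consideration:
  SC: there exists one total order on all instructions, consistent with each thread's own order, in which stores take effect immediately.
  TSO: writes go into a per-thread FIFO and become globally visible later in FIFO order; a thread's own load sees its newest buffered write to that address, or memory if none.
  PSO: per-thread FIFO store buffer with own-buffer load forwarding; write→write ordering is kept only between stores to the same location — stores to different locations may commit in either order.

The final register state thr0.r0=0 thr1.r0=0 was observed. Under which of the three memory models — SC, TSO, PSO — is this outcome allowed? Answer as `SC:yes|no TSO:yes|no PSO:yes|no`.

SC:no TSO:yes PSO:yes

outcome vector order: (thr0.r0,thr1.r0)
SC: 3 outcomes — {0/1, 1/0, 1/1}
TSO: 4 outcomes — {0/0, 0/1, 1/0, 1/1}
PSO: 4 outcomes — {0/0, 0/1, 1/0, 1/1}
target 0/0 ∈ {TSO,PSO}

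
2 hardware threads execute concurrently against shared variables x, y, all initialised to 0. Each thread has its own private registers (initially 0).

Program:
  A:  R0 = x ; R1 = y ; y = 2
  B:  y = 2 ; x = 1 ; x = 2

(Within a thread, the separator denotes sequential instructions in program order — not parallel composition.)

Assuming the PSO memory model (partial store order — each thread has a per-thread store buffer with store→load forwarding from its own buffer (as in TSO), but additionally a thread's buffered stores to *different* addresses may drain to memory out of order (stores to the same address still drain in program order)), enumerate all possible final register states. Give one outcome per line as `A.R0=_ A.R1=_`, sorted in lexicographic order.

A.R0=0 A.R1=0
A.R0=0 A.R1=2
A.R0=1 A.R1=0
A.R0=1 A.R1=2
A.R0=2 A.R1=0
A.R0=2 A.R1=2

outcome vector order: (A.R0,A.R1)
|PSO outcomes| = 6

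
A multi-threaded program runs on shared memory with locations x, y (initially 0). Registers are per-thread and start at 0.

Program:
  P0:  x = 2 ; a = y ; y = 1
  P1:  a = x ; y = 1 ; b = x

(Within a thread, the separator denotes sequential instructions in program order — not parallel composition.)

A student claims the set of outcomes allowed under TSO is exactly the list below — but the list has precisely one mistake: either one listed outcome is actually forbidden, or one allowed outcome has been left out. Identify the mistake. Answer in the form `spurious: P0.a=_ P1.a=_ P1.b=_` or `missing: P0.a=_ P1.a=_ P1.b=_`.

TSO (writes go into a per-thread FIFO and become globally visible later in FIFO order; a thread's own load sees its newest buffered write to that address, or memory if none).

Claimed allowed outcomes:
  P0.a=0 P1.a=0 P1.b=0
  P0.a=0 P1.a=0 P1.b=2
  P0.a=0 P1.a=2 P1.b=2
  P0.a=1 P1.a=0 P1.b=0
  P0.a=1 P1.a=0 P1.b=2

outcome vector order: (P0.a,P1.a,P1.b)
under TSO → 000; 002; 022; 100; 102; 122
TSO∖claimed = {122}

missing: P0.a=1 P1.a=2 P1.b=2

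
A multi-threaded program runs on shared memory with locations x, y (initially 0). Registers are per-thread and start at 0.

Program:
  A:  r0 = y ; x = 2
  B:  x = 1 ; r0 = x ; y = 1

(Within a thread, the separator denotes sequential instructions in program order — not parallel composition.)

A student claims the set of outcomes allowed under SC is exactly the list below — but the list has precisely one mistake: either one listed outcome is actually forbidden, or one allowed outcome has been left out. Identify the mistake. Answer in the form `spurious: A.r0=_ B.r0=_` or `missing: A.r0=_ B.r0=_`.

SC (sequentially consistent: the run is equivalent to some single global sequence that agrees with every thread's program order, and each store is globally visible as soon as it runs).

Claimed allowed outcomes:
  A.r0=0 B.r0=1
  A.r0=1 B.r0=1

outcome vector order: (A.r0,B.r0)
[SC] allowed = {01; 02; 11}
SC∖claimed = {02}

missing: A.r0=0 B.r0=2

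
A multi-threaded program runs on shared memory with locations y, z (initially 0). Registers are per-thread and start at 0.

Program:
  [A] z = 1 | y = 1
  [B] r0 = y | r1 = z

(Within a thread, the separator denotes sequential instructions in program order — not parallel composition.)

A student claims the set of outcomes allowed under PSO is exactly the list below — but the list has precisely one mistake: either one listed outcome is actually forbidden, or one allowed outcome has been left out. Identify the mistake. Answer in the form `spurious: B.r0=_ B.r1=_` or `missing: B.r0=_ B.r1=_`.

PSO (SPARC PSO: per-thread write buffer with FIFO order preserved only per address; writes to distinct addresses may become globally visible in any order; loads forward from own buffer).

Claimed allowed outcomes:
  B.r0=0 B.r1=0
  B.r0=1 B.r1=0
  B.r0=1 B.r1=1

outcome vector order: (B.r0,B.r1)
[PSO] allowed = {<0 0> <0 1> <1 0> <1 1>}
PSO∖claimed = {<0 1>}

missing: B.r0=0 B.r1=1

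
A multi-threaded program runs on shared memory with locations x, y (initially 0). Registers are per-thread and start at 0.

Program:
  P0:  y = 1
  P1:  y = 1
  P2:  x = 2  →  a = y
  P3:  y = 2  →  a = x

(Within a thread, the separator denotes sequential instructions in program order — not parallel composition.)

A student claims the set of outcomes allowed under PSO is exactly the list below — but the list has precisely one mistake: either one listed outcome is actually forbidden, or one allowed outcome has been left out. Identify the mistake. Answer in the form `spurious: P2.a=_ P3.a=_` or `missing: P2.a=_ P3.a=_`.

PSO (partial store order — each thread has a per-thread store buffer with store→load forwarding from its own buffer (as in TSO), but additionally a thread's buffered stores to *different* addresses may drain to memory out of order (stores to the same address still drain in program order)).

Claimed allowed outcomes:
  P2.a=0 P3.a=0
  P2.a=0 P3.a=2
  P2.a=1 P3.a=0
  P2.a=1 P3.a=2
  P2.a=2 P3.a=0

outcome vector order: (P2.a,P3.a)
[PSO] allowed = {<0 0>; <0 2>; <1 0>; <1 2>; <2 0>; <2 2>}
PSO∖claimed = {<2 2>}

missing: P2.a=2 P3.a=2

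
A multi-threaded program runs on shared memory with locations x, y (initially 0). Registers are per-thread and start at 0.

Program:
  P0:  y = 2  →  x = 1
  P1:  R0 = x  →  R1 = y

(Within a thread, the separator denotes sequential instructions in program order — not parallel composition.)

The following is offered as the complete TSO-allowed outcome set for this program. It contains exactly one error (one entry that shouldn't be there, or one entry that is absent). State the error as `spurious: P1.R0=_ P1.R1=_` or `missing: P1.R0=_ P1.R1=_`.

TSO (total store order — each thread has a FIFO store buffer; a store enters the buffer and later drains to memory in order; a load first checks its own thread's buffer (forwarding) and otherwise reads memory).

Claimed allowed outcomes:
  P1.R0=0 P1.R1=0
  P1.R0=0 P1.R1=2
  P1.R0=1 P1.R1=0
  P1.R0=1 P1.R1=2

outcome vector order: (P1.R0,P1.R1)
TSO: 3 outcomes — {<0 0>; <0 2>; <1 2>}
claimed∖TSO = {<1 0>}

spurious: P1.R0=1 P1.R1=0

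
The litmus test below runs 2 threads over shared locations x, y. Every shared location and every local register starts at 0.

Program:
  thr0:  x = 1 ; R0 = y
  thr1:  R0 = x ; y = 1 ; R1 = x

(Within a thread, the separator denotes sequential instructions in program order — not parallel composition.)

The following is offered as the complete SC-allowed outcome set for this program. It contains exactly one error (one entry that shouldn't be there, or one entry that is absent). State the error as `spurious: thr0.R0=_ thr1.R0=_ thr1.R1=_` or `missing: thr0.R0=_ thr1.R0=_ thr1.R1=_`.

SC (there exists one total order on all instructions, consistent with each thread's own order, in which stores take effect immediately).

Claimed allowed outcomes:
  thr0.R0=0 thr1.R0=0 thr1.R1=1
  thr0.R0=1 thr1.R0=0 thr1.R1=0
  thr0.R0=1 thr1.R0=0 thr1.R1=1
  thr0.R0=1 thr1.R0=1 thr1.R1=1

outcome vector order: (thr0.R0,thr1.R0,thr1.R1)
under SC → 0/0/1; 0/1/1; 1/0/0; 1/0/1; 1/1/1
SC∖claimed = {0/1/1}

missing: thr0.R0=0 thr1.R0=1 thr1.R1=1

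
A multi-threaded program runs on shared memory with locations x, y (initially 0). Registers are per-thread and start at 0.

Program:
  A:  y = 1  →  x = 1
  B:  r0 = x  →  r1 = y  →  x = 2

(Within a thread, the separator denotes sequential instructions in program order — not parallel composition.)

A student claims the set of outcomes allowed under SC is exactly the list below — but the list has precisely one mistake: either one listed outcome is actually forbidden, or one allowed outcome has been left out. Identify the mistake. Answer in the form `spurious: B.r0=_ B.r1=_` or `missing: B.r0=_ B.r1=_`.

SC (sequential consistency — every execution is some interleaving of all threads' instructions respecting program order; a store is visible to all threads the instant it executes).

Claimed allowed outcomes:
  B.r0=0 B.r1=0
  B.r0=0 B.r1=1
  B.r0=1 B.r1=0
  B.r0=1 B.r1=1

spurious: B.r0=1 B.r1=0

outcome vector order: (B.r0,B.r1)
SC (3): 0/0 0/1 1/1
claimed∖SC = {1/0}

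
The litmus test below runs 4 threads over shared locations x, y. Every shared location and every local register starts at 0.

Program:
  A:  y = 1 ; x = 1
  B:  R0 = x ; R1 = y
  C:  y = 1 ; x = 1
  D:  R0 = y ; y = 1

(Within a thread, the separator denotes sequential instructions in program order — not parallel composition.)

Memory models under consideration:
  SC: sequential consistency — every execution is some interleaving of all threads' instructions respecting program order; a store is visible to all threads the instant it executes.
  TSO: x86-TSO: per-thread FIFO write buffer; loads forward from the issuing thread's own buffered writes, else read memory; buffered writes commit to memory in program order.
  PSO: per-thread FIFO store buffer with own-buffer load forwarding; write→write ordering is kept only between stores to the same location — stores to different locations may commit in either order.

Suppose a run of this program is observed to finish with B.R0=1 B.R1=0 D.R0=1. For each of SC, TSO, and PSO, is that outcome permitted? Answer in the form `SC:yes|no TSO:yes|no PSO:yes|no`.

outcome vector order: (B.R0,B.R1,D.R0)
under SC → (0,0,0), (0,0,1), (0,1,0), (0,1,1), (1,1,0), (1,1,1)
under TSO → (0,0,0), (0,0,1), (0,1,0), (0,1,1), (1,1,0), (1,1,1)
under PSO → (0,0,0), (0,0,1), (0,1,0), (0,1,1), (1,0,0), (1,0,1), (1,1,0), (1,1,1)
target (1,0,1) ∈ {PSO}

SC:no TSO:no PSO:yes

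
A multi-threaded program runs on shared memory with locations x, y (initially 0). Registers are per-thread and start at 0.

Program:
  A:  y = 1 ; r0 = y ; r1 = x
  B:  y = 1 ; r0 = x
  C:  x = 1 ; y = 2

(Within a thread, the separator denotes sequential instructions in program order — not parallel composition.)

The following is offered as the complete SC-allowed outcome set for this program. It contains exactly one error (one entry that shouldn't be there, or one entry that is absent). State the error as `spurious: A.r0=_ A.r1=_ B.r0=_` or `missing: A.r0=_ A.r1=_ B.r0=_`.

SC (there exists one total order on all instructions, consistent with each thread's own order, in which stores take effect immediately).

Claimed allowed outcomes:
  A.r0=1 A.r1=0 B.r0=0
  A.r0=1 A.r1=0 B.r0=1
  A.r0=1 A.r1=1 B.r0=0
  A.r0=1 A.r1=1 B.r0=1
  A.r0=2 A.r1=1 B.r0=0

outcome vector order: (A.r0,A.r1,B.r0)
[SC] allowed = {<1 0 0> <1 0 1> <1 1 0> <1 1 1> <2 1 0> <2 1 1>}
SC∖claimed = {<2 1 1>}

missing: A.r0=2 A.r1=1 B.r0=1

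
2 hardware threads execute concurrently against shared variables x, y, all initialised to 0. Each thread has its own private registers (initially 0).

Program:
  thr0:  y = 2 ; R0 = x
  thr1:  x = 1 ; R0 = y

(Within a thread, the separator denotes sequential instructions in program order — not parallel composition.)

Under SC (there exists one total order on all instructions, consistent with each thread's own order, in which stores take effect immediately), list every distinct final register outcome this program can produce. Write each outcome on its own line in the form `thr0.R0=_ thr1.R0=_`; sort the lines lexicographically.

thr0.R0=0 thr1.R0=2
thr0.R0=1 thr1.R0=0
thr0.R0=1 thr1.R0=2

outcome vector order: (thr0.R0,thr1.R0)
|SC outcomes| = 3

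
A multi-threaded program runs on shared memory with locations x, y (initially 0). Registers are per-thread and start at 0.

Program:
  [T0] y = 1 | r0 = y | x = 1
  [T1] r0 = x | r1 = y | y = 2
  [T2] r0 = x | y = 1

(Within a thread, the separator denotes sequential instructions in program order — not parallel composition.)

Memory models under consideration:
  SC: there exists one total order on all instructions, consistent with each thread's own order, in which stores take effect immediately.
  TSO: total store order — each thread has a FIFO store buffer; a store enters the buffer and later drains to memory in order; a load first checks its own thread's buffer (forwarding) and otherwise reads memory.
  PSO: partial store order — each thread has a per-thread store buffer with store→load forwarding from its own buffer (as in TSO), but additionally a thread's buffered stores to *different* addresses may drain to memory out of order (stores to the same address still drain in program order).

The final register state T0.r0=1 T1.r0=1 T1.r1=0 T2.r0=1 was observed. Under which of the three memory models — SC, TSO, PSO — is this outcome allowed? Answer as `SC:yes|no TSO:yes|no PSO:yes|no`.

SC:no TSO:no PSO:yes

outcome vector order: (T0.r0,T1.r0,T1.r1,T2.r0)
under SC → <1 0 0 0> <1 0 0 1> <1 0 1 0> <1 0 1 1> <1 1 1 0> <1 1 1 1> <2 0 0 0> <2 0 0 1> <2 0 1 0> <2 0 1 1>
under TSO → <1 0 0 0> <1 0 0 1> <1 0 1 0> <1 0 1 1> <1 1 1 0> <1 1 1 1> <2 0 0 0> <2 0 0 1> <2 0 1 0> <2 0 1 1>
under PSO → <1 0 0 0> <1 0 0 1> <1 0 1 0> <1 0 1 1> <1 1 0 0> <1 1 0 1> <1 1 1 0> <1 1 1 1> <2 0 0 0> <2 0 0 1> <2 0 1 0> <2 0 1 1>
target <1 1 0 1> ∈ {PSO}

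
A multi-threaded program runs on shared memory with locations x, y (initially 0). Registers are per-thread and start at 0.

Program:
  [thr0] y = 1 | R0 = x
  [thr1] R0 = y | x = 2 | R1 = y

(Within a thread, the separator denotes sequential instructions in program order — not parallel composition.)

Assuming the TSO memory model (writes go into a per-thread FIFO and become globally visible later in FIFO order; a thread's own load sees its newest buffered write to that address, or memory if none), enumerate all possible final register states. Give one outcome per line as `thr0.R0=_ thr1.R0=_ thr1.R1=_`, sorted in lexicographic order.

thr0.R0=0 thr1.R0=0 thr1.R1=0
thr0.R0=0 thr1.R0=0 thr1.R1=1
thr0.R0=0 thr1.R0=1 thr1.R1=1
thr0.R0=2 thr1.R0=0 thr1.R1=0
thr0.R0=2 thr1.R0=0 thr1.R1=1
thr0.R0=2 thr1.R0=1 thr1.R1=1

outcome vector order: (thr0.R0,thr1.R0,thr1.R1)
|TSO outcomes| = 6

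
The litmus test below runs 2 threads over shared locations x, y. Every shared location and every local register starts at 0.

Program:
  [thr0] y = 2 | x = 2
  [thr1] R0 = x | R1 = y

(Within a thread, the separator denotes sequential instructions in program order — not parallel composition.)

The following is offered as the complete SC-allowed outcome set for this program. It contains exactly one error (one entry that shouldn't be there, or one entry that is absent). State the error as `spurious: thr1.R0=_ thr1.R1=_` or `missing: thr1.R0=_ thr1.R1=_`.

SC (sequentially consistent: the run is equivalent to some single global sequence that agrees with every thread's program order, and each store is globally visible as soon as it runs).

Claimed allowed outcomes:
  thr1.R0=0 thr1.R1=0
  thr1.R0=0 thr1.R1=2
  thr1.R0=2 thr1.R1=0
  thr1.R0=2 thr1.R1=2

outcome vector order: (thr1.R0,thr1.R1)
[SC] allowed = {00 02 22}
claimed∖SC = {20}

spurious: thr1.R0=2 thr1.R1=0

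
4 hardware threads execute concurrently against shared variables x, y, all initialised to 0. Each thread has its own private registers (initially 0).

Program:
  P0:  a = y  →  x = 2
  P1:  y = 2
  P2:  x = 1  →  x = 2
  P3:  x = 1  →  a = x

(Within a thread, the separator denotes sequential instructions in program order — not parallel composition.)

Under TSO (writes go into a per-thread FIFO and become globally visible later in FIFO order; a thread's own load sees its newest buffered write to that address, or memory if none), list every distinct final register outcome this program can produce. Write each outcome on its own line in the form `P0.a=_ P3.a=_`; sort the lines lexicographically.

P0.a=0 P3.a=1
P0.a=0 P3.a=2
P0.a=2 P3.a=1
P0.a=2 P3.a=2

outcome vector order: (P0.a,P3.a)
|TSO outcomes| = 4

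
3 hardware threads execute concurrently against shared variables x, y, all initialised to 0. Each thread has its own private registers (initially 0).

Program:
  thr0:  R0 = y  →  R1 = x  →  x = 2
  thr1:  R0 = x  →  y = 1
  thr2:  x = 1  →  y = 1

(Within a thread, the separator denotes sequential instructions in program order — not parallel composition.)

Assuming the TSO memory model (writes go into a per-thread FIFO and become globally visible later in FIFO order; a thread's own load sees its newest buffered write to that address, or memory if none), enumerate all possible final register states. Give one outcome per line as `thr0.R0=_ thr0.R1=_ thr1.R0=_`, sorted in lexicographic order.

outcome vector order: (thr0.R0,thr0.R1,thr1.R0)
|TSO outcomes| = 10

thr0.R0=0 thr0.R1=0 thr1.R0=0
thr0.R0=0 thr0.R1=0 thr1.R0=1
thr0.R0=0 thr0.R1=0 thr1.R0=2
thr0.R0=0 thr0.R1=1 thr1.R0=0
thr0.R0=0 thr0.R1=1 thr1.R0=1
thr0.R0=0 thr0.R1=1 thr1.R0=2
thr0.R0=1 thr0.R1=0 thr1.R0=0
thr0.R0=1 thr0.R1=1 thr1.R0=0
thr0.R0=1 thr0.R1=1 thr1.R0=1
thr0.R0=1 thr0.R1=1 thr1.R0=2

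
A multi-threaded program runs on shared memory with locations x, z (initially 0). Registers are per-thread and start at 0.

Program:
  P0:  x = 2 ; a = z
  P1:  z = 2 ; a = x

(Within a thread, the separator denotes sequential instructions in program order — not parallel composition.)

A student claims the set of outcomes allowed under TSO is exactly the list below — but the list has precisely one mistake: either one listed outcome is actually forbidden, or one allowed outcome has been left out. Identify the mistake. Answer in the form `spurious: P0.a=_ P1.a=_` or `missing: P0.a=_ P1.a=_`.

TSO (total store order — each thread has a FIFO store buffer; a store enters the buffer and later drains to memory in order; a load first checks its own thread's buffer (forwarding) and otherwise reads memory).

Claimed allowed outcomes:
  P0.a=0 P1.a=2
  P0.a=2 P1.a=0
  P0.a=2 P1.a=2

missing: P0.a=0 P1.a=0

outcome vector order: (P0.a,P1.a)
[TSO] allowed = {<0 0> <0 2> <2 0> <2 2>}
TSO∖claimed = {<0 0>}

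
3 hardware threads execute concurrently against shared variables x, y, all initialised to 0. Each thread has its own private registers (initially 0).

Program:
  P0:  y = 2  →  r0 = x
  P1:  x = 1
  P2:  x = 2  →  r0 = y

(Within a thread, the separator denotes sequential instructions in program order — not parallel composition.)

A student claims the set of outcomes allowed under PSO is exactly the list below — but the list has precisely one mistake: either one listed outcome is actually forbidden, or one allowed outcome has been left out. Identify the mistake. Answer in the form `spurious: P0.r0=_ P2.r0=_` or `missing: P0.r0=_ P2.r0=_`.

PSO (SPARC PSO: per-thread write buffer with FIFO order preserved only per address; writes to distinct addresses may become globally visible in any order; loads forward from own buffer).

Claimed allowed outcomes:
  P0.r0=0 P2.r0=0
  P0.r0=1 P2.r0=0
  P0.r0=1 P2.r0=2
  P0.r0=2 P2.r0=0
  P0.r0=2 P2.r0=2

outcome vector order: (P0.r0,P2.r0)
PSO: 6 outcomes — {<0 0>, <0 2>, <1 0>, <1 2>, <2 0>, <2 2>}
PSO∖claimed = {<0 2>}

missing: P0.r0=0 P2.r0=2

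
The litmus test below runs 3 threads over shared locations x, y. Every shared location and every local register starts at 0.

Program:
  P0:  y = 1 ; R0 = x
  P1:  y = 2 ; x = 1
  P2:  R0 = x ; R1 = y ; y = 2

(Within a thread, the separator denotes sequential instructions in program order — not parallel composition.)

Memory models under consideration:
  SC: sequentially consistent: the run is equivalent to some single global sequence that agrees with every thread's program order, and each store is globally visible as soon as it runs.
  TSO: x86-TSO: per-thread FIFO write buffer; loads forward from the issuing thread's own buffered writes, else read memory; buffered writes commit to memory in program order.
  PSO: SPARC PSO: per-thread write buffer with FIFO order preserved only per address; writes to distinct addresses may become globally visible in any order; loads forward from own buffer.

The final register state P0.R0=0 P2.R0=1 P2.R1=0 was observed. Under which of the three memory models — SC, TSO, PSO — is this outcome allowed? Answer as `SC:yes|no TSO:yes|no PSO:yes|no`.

SC:no TSO:no PSO:yes

outcome vector order: (P0.R0,P2.R0,P2.R1)
SC: 10 outcomes — {0/0/0, 0/0/1, 0/0/2, 0/1/1, 0/1/2, 1/0/0, 1/0/1, 1/0/2, 1/1/1, 1/1/2}
TSO: 10 outcomes — {0/0/0, 0/0/1, 0/0/2, 0/1/1, 0/1/2, 1/0/0, 1/0/1, 1/0/2, 1/1/1, 1/1/2}
PSO: 12 outcomes — {0/0/0, 0/0/1, 0/0/2, 0/1/0, 0/1/1, 0/1/2, 1/0/0, 1/0/1, 1/0/2, 1/1/0, 1/1/1, 1/1/2}
target 0/1/0 ∈ {PSO}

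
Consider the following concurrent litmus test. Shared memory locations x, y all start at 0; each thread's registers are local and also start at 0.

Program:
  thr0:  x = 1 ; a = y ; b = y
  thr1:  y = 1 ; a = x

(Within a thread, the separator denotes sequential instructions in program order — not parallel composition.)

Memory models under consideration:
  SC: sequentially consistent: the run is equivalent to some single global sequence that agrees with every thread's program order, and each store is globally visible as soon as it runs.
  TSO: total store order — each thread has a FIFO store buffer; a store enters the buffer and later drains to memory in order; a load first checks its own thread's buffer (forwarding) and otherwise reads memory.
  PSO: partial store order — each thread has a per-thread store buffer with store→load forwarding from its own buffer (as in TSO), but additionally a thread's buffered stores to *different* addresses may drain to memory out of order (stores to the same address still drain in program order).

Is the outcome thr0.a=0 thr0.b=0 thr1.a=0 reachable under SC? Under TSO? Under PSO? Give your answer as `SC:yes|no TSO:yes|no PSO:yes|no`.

outcome vector order: (thr0.a,thr0.b,thr1.a)
SC: 4 outcomes — {(0,0,1), (0,1,1), (1,1,0), (1,1,1)}
TSO: 6 outcomes — {(0,0,0), (0,0,1), (0,1,0), (0,1,1), (1,1,0), (1,1,1)}
PSO: 6 outcomes — {(0,0,0), (0,0,1), (0,1,0), (0,1,1), (1,1,0), (1,1,1)}
target (0,0,0) ∈ {TSO,PSO}

SC:no TSO:yes PSO:yes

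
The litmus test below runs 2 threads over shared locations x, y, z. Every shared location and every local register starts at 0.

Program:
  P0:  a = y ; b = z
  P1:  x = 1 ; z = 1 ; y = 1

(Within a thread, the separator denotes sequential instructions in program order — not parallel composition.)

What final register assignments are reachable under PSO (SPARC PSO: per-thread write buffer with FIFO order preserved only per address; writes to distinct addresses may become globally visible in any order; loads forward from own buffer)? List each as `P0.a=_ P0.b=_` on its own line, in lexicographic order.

P0.a=0 P0.b=0
P0.a=0 P0.b=1
P0.a=1 P0.b=0
P0.a=1 P0.b=1

outcome vector order: (P0.a,P0.b)
|PSO outcomes| = 4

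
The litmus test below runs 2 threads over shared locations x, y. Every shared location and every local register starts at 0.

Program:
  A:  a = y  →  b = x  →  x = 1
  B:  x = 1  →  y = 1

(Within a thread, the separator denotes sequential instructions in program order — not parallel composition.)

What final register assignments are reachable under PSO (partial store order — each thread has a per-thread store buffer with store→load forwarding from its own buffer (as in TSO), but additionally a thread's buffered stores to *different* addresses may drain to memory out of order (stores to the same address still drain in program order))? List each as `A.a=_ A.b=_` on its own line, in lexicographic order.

outcome vector order: (A.a,A.b)
|PSO outcomes| = 4

A.a=0 A.b=0
A.a=0 A.b=1
A.a=1 A.b=0
A.a=1 A.b=1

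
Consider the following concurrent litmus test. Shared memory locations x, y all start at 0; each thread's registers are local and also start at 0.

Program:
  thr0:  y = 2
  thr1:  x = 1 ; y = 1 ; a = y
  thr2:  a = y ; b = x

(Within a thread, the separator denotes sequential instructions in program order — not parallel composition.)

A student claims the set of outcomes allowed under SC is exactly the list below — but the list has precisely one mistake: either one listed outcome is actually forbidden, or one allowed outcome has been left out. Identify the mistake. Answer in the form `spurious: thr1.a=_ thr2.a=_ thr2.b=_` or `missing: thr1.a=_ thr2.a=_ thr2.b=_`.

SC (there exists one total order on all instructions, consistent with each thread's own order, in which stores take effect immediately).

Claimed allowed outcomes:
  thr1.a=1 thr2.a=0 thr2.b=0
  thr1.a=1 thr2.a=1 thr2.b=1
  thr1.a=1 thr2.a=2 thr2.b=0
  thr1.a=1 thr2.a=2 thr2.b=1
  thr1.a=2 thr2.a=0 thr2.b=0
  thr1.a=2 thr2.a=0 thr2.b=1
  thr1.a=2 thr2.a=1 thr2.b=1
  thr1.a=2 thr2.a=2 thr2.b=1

outcome vector order: (thr1.a,thr2.a,thr2.b)
SC (9): 100; 101; 111; 120; 121; 200; 201; 211; 221
SC∖claimed = {101}

missing: thr1.a=1 thr2.a=0 thr2.b=1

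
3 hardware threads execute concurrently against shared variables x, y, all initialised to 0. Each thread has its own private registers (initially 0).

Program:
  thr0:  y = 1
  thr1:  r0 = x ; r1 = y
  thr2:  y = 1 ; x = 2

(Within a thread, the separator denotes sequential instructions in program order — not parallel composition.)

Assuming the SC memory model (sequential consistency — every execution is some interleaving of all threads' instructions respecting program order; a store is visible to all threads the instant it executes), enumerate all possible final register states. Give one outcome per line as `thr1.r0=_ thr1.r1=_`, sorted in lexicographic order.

thr1.r0=0 thr1.r1=0
thr1.r0=0 thr1.r1=1
thr1.r0=2 thr1.r1=1

outcome vector order: (thr1.r0,thr1.r1)
|SC outcomes| = 3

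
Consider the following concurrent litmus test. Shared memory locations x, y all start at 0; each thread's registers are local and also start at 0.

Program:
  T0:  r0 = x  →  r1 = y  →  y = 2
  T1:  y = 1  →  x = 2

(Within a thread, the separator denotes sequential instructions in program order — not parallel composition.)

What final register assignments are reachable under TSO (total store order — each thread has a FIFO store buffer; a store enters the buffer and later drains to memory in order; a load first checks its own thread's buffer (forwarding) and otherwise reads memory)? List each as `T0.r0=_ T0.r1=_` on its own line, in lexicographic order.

T0.r0=0 T0.r1=0
T0.r0=0 T0.r1=1
T0.r0=2 T0.r1=1

outcome vector order: (T0.r0,T0.r1)
|TSO outcomes| = 3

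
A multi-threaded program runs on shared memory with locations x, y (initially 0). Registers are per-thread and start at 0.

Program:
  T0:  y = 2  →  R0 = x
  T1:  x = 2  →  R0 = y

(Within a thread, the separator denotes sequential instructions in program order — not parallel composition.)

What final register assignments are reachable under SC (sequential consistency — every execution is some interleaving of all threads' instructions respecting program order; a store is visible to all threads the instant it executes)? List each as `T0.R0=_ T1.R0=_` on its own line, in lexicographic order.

outcome vector order: (T0.R0,T1.R0)
|SC outcomes| = 3

T0.R0=0 T1.R0=2
T0.R0=2 T1.R0=0
T0.R0=2 T1.R0=2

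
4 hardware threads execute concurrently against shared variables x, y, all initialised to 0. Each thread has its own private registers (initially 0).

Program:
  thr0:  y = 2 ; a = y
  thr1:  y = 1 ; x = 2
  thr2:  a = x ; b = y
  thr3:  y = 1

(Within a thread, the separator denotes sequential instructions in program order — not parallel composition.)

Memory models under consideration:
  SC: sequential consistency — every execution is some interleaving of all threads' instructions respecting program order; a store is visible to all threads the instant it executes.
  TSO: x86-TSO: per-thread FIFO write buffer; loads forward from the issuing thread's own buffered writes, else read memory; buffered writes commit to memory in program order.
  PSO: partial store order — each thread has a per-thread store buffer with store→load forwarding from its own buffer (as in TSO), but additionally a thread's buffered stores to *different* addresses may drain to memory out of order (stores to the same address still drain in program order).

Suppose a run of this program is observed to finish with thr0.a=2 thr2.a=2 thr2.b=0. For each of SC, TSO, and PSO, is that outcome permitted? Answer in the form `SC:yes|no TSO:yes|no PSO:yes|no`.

SC:no TSO:no PSO:yes

outcome vector order: (thr0.a,thr2.a,thr2.b)
[SC] allowed = {1/0/0, 1/0/1, 1/0/2, 1/2/1, 1/2/2, 2/0/0, 2/0/1, 2/0/2, 2/2/1, 2/2/2}
[TSO] allowed = {1/0/0, 1/0/1, 1/0/2, 1/2/1, 1/2/2, 2/0/0, 2/0/1, 2/0/2, 2/2/1, 2/2/2}
[PSO] allowed = {1/0/0, 1/0/1, 1/0/2, 1/2/0, 1/2/1, 1/2/2, 2/0/0, 2/0/1, 2/0/2, 2/2/0, 2/2/1, 2/2/2}
target 2/2/0 ∈ {PSO}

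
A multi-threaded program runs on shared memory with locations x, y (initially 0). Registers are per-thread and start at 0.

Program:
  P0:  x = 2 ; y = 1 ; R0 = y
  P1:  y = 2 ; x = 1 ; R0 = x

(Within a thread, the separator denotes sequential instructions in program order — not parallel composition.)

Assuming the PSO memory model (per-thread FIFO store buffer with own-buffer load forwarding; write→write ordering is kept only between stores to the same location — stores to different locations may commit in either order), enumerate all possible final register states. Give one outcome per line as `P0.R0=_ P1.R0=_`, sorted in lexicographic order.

outcome vector order: (P0.R0,P1.R0)
|PSO outcomes| = 4

P0.R0=1 P1.R0=1
P0.R0=1 P1.R0=2
P0.R0=2 P1.R0=1
P0.R0=2 P1.R0=2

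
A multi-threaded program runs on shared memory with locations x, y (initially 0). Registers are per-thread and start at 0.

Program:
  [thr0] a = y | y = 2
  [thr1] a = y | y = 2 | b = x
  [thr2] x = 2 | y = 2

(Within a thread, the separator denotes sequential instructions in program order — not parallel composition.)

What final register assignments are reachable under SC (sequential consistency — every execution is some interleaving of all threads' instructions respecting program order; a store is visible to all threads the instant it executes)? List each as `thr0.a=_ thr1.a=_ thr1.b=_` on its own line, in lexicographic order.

outcome vector order: (thr0.a,thr1.a,thr1.b)
|SC outcomes| = 7

thr0.a=0 thr1.a=0 thr1.b=0
thr0.a=0 thr1.a=0 thr1.b=2
thr0.a=0 thr1.a=2 thr1.b=0
thr0.a=0 thr1.a=2 thr1.b=2
thr0.a=2 thr1.a=0 thr1.b=0
thr0.a=2 thr1.a=0 thr1.b=2
thr0.a=2 thr1.a=2 thr1.b=2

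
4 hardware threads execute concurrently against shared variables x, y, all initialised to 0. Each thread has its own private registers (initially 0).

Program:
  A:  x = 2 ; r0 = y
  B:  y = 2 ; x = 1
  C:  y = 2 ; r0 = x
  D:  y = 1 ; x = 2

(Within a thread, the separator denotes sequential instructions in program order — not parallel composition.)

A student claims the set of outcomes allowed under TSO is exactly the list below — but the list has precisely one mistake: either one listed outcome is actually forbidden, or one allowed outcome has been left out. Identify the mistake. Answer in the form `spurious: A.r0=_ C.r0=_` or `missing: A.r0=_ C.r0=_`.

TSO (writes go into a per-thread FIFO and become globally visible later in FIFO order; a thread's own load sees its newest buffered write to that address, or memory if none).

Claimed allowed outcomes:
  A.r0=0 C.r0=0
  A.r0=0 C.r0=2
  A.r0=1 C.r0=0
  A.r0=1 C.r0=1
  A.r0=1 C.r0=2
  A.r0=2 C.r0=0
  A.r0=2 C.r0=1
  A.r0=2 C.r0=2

missing: A.r0=0 C.r0=1

outcome vector order: (A.r0,C.r0)
under TSO → 0/0; 0/1; 0/2; 1/0; 1/1; 1/2; 2/0; 2/1; 2/2
TSO∖claimed = {0/1}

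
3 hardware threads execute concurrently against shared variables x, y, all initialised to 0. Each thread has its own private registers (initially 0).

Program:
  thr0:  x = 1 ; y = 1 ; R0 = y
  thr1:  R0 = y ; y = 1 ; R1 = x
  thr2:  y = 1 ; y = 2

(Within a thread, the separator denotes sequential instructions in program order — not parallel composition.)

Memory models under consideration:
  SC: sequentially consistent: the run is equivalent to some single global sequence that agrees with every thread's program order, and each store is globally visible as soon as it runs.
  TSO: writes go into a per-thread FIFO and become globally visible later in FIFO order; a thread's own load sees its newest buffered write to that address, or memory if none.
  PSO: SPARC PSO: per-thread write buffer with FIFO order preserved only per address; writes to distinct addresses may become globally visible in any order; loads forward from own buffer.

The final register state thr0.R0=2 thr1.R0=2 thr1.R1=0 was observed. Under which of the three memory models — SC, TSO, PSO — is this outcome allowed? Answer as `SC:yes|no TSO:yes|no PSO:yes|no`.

outcome vector order: (thr0.R0,thr1.R0,thr1.R1)
[SC] allowed = {(1,0,0) (1,0,1) (1,1,0) (1,1,1) (1,2,0) (1,2,1) (2,0,0) (2,0,1) (2,1,0) (2,1,1) (2,2,1)}
[TSO] allowed = {(1,0,0) (1,0,1) (1,1,0) (1,1,1) (1,2,0) (1,2,1) (2,0,0) (2,0,1) (2,1,0) (2,1,1) (2,2,1)}
[PSO] allowed = {(1,0,0) (1,0,1) (1,1,0) (1,1,1) (1,2,0) (1,2,1) (2,0,0) (2,0,1) (2,1,0) (2,1,1) (2,2,0) (2,2,1)}
target (2,2,0) ∈ {PSO}

SC:no TSO:no PSO:yes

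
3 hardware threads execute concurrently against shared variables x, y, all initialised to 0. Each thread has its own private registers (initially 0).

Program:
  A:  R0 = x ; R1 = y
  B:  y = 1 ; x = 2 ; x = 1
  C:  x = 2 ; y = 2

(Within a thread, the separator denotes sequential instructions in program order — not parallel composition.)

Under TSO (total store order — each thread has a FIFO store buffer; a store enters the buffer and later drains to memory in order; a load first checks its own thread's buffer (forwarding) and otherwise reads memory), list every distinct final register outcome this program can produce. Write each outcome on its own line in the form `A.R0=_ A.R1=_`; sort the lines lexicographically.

A.R0=0 A.R1=0
A.R0=0 A.R1=1
A.R0=0 A.R1=2
A.R0=1 A.R1=1
A.R0=1 A.R1=2
A.R0=2 A.R1=0
A.R0=2 A.R1=1
A.R0=2 A.R1=2

outcome vector order: (A.R0,A.R1)
|TSO outcomes| = 8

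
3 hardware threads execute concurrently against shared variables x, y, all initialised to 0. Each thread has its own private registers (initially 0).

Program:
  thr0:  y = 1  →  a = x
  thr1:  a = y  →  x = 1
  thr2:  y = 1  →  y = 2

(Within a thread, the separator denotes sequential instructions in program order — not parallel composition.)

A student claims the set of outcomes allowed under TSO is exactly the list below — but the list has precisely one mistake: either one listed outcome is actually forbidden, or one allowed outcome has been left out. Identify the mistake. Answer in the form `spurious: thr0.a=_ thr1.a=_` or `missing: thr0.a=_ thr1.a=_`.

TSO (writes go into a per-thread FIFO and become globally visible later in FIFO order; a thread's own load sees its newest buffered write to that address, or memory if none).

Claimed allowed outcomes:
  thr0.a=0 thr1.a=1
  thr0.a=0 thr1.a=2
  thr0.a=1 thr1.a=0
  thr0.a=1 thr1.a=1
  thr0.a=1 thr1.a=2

outcome vector order: (thr0.a,thr1.a)
under TSO → 0/0, 0/1, 0/2, 1/0, 1/1, 1/2
TSO∖claimed = {0/0}

missing: thr0.a=0 thr1.a=0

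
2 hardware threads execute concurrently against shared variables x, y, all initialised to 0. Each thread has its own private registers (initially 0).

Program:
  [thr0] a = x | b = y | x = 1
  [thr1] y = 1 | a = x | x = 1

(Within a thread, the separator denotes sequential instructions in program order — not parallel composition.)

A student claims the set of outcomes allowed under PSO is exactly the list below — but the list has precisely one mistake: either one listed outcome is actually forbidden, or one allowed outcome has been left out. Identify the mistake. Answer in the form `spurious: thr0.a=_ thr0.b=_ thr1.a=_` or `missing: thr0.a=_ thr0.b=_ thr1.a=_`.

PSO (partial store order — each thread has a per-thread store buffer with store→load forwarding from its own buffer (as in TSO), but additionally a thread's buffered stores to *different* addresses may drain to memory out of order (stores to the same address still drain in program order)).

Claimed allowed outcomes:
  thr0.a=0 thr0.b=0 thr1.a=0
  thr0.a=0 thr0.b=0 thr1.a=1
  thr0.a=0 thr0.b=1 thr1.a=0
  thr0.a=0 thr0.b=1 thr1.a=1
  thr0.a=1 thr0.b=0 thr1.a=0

missing: thr0.a=1 thr0.b=1 thr1.a=0

outcome vector order: (thr0.a,thr0.b,thr1.a)
PSO: 6 outcomes — {0/0/0 0/0/1 0/1/0 0/1/1 1/0/0 1/1/0}
PSO∖claimed = {1/1/0}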